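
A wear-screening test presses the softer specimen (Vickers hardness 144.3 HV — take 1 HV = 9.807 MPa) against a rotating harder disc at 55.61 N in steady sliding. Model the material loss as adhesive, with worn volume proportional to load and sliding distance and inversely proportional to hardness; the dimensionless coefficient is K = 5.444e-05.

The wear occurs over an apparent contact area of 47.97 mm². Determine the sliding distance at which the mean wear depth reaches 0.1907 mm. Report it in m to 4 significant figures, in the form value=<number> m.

value=4276 m

The intermediates appear rounded — the algebra carries full precision — one final rounding: four significant figures.
Hardness H = 144.3 HV × 9.807 MPa/HV = 1415 MPa = 1.415e+09 Pa.
Contact area A = 47.97 mm² = 4.797e-05 m².
Depth limit h_lim = 0.1907 mm = 1.907e-04 m.
In SI base units, W = 55.61 N, H = 1.415e+09 Pa, K = 5.444e-05.
Permissible volume V_lim = h_lim·A = 1.907e-04 · 4.797e-05 = 9.148e-09 m³.
Sliding life L = V_lim·H/(K·W) = 9.148e-09 · 1.415e+09 / (5.444e-05 · 55.61) = 4276 m.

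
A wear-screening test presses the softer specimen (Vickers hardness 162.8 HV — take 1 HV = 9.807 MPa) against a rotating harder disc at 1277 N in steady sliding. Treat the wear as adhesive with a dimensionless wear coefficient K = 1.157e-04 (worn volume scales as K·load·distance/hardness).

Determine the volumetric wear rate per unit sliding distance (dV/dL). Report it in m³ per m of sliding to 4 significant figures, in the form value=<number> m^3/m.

value=9.254e-11 m^3/m

All arithmetic carries full float precision; intermediates are displayed rounded; rounded once at the end: 4 significant digits.
Convert: Hardness H = 162.8 HV × 9.807 MPa/HV = 1597 MPa = 1.597e+09 Pa.
Expressed in SI base units: W = 1277 N, H = 1.597e+09 Pa, K = 1.157e-04.
Sliding wear rate dV/dL = K·W/H, per unit distance: 1.157e-04 · 1277 / 1.597e+09 = 9.254e-11 m³/m.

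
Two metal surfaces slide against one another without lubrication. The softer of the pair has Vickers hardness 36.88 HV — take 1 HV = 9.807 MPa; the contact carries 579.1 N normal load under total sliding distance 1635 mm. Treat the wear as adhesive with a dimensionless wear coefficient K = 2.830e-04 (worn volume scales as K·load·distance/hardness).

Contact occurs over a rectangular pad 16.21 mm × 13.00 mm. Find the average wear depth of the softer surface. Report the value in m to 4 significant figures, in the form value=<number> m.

Intermediates are printed rounded; every step carries full precision, and rounded just once, at four significant figures.
Path length L = 1635 mm = 1.635 m.
Hardness H = 36.88 HV × 9.807 MPa/HV = 361.7 MPa = 3.617e+08 Pa.
Pad sides 16.21 mm × 13.00 mm = 0.01621 m × 0.01300 m. Contact area A = 0.01621 m × 0.01300 m = 2.107e-04 m².
In SI base units: W = 579.1 N, H = 3.617e+08 Pa, K = 2.830e-04.
Archard relation: V = K·W·L/H = 2.830e-04 · 579.1 · 1.635 / 3.617e+08 = 7.409e-10 m³.
Average depth h = V/A = 7.409e-10 / 2.107e-04 = 3.516e-06 m.

value=3.516e-06 m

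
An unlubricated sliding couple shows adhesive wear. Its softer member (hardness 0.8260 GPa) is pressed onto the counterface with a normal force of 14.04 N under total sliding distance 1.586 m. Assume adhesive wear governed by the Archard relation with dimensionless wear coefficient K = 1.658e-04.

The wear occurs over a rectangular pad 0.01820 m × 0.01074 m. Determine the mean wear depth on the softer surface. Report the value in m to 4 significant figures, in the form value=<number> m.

Shown intermediates are rounded; each operation maintains full float precision; rounded once at the end: 4 significant figures.
Hardness H = 0.8260 GPa = 8.260e+08 Pa.
Contact area A = 0.01820 m × 0.01074 m = 1.955e-04 m².
Collected in SI base units: W = 14.04 N, H = 8.260e+08 Pa, K = 1.658e-04.
Volume removed: V = K·W·L/H = 1.658e-04 · 14.04 · 1.586 / 8.260e+08 = 4.470e-12 m³.
Depth of wear h = V/A = 4.470e-12 / 1.955e-04 = 2.287e-08 m.

value=2.287e-08 m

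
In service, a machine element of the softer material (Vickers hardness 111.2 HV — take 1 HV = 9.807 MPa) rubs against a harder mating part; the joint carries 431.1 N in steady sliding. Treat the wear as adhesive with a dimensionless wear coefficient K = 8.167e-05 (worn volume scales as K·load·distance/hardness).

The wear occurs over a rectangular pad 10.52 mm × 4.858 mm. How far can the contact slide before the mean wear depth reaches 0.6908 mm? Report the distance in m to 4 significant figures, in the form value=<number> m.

Intermediate values are printed rounded — every step keeps full precision — a single final rounding: four significant digits.
Hardness H = 111.2 HV × 9.807 MPa/HV = 1091 MPa = 1.091e+09 Pa.
Pad sides 10.52 mm × 4.858 mm = 0.01052 m × 0.004858 m. Contact area A = 0.01052 m × 0.004858 m = 5.111e-05 m².
Depth limit h_lim = 0.6908 mm = 6.908e-04 m.
Collected in SI base units: W = 431.1 N, H = 1.091e+09 Pa, K = 8.167e-05.
Allowed volume V_lim = h_lim·A = 6.908e-04 · 5.111e-05 = 3.530e-08 m³.
Inverting, life L = V_lim·H/(K·W) = 3.530e-08 · 1.091e+09 / (8.167e-05 · 431.1) = 1094 m.

value=1094 m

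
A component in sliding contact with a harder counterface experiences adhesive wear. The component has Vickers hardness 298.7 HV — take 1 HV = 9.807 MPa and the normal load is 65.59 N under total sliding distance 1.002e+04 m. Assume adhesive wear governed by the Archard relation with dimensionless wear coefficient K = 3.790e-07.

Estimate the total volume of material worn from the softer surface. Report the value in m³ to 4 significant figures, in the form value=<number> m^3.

All working math carries full float precision, and quoted intermediates are rounded — rounded once at the end: 4 significant digits.
Hardness H = 298.7 HV × 9.807 MPa/HV = 2929 MPa = 2.929e+09 Pa.
As SI base values: W = 65.59 N, H = 2.929e+09 Pa, K = 3.790e-07.
Archard relation: V = K·W·L/H = 3.790e-07 · 65.59 · 1.002e+04 / 2.929e+09 = 8.503e-11 m³.

value=8.503e-11 m^3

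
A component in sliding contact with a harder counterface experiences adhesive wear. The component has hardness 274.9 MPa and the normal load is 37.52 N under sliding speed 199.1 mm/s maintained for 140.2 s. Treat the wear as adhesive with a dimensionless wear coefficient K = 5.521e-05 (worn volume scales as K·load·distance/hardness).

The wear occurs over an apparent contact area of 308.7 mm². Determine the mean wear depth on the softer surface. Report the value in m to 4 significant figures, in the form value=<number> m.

value=6.814e-07 m

Every step carries full precision; quoted intermediates are rounded. Rounded just once to four significant digits.
Sliding speed v = 199.1 mm/s = 0.1991 m/s. The distance L = v·t = 0.1991 m/s × 140.2 s = 27.91 m.
Hardness H = 274.9 MPa = 2.749e+08 Pa.
Contact area A = 308.7 mm² = 3.087e-04 m².
In SI base units: W = 37.52 N, H = 2.749e+08 Pa, K = 5.521e-05.
Volume removed: V = K·W·L/H = 5.521e-05 · 37.52 · 27.91 / 2.749e+08 = 2.103e-10 m³.
Mean wear depth h = V/A = 2.103e-10 / 3.087e-04 = 6.814e-07 m.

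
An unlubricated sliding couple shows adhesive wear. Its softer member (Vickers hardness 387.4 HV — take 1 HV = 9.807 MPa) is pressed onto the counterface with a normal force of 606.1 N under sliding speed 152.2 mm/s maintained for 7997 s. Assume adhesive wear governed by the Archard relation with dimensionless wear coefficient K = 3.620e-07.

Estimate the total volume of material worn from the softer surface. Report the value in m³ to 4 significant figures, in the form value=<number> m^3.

value=7.029e-11 m^3

Shown intermediates are rounded — the algebra holds full float precision; one last rounding: four significant figures.
Sliding speed v = 152.2 mm/s = 0.1522 m/s. Sliding distance L = v·t = 0.1522 m/s × 7997 s = 1217 m.
Hardness H = 387.4 HV × 9.807 MPa/HV = 3799 MPa = 3.799e+09 Pa.
Collected in SI base units: W = 606.1 N, H = 3.799e+09 Pa, K = 3.620e-07.
Apply Archard: V = K·W·L/H = 3.620e-07 · 606.1 · 1217 / 3.799e+09 = 7.029e-11 m³.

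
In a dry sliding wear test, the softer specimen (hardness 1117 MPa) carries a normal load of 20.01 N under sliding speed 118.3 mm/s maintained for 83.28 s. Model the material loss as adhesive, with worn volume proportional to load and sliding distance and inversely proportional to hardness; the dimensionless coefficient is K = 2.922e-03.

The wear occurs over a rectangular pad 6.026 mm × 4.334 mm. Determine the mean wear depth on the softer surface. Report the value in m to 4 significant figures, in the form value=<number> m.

The intermediates are shown rounded. All working math carries exact precision, and a single final rounding, at 4 significant digits.
Sliding speed v = 118.3 mm/s = 0.1183 m/s. The distance L = v·t = 0.1183 m/s × 83.28 s = 9.852 m.
Hardness H = 1117 MPa = 1.117e+09 Pa.
Pad sides 6.026 mm × 4.334 mm = 0.006026 m × 0.004334 m. Contact area A = 0.006026 m × 0.004334 m = 2.612e-05 m².
In SI base units, W = 20.01 N, H = 1.117e+09 Pa, K = 2.922e-03.
Wear volume V = K·W·L/H = 2.922e-03 · 20.01 · 9.852 / 1.117e+09 = 5.157e-10 m³.
Average depth h = V/A = 5.157e-10 / 2.612e-05 = 1.975e-05 m.

value=1.975e-05 m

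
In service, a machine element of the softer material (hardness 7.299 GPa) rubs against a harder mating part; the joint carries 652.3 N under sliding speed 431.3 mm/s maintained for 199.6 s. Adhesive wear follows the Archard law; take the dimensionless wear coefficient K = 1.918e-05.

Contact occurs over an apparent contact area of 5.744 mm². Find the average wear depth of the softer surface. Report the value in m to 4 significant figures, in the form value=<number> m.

value=2.569e-05 m

The intermediates appear rounded, and all arithmetic keeps full float precision, and rounded just once: 4 significant figures.
Sliding speed v = 431.3 mm/s = 0.4313 m/s. Distance covered L = v·t = 0.4313 m/s × 199.6 s = 86.09 m.
Hardness H = 7.299 GPa = 7.299e+09 Pa.
Contact area A = 5.744 mm² = 5.744e-06 m².
Restated in SI base units: W = 652.3 N, H = 7.299e+09 Pa, K = 1.918e-05.
The Archard volume V = K·W·L/H = 1.918e-05 · 652.3 · 86.09 / 7.299e+09 = 1.476e-10 m³.
Wear depth h = V/A = 1.476e-10 / 5.744e-06 = 2.569e-05 m.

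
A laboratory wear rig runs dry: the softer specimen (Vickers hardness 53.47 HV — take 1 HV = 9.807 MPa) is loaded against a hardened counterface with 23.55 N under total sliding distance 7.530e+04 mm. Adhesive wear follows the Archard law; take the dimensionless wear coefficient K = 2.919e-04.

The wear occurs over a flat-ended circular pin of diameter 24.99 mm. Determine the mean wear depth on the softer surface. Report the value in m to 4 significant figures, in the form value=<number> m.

value=2.013e-06 m

Printed values are rounded, and every step maintains full float precision — rounded once at the end: four significant digits.
Convert: Path length L = 7.530e+04 mm = 75.30 m.
Convert: Hardness H = 53.47 HV × 9.807 MPa/HV = 524.4 MPa = 5.244e+08 Pa.
Convert: Pin diameter d = 24.99 mm = 0.02499 m. Contact area A = π·d²/4 = π·(0.02499 m)²/4 = 4.905e-04 m².
In SI base units: W = 23.55 N, H = 5.244e+08 Pa, K = 2.919e-04.
Wear volume V = K·W·L/H = 2.919e-04 · 23.55 · 75.30 / 5.244e+08 = 9.871e-10 m³.
Mean depth h = V/A = 9.871e-10 / 4.905e-04 = 2.013e-06 m.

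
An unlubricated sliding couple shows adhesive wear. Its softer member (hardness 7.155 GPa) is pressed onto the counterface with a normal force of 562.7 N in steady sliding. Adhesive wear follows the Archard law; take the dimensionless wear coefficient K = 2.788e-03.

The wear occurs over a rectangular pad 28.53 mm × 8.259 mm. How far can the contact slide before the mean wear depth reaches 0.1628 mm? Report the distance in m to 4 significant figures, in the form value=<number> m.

value=175.0 m

All arithmetic carries full float precision — intermediates are displayed rounded — a lone final rounding, at 4 significant figures.
Hardness H = 7.155 GPa = 7.155e+09 Pa.
Pad sides 28.53 mm × 8.259 mm = 0.02853 m × 0.008259 m. Contact area A = 0.02853 m × 0.008259 m = 2.356e-04 m².
Depth limit h_lim = 0.1628 mm = 1.628e-04 m.
As SI base values: W = 562.7 N, H = 7.155e+09 Pa, K = 2.788e-03.
Wearable volume V_lim = h_lim·A = 1.628e-04 · 2.356e-04 = 3.836e-08 m³.
So the life L = V_lim·H/(K·W) = 3.836e-08 · 7.155e+09 / (2.788e-03 · 562.7) = 175.0 m.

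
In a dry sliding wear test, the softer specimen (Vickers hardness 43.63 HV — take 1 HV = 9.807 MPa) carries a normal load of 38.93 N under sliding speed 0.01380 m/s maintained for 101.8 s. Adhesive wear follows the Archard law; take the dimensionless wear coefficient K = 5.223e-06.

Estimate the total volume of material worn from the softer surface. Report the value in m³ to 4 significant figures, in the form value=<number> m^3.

Each operation keeps full float precision — intermediates are shown rounded — one last rounding: 4 significant figures.
Convert: Total distance L = v·t = 0.01380 m/s × 101.8 s = 1.405 m.
Convert: Hardness H = 43.63 HV × 9.807 MPa/HV = 427.9 MPa = 4.279e+08 Pa.
In SI base units, W = 38.93 N, H = 4.279e+08 Pa, K = 5.223e-06.
The Archard volume V = K·W·L/H = 5.223e-06 · 38.93 · 1.405 / 4.279e+08 = 6.676e-13 m³.

value=6.676e-13 m^3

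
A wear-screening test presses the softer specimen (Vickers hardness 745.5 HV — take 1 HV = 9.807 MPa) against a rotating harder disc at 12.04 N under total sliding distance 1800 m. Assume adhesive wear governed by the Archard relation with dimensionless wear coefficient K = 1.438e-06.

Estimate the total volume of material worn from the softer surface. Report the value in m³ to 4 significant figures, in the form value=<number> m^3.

Intermediate values are shown rounded, and all arithmetic holds full precision, and rounded just once: four significant figures.
Hardness H = 745.5 HV × 9.807 MPa/HV = 7311 MPa = 7.311e+09 Pa.
Collected in SI base units: W = 12.04 N, H = 7.311e+09 Pa, K = 1.438e-06.
By Archard's law, V = K·W·L/H = 1.438e-06 · 12.04 · 1800 / 7.311e+09 = 4.263e-12 m³.

value=4.263e-12 m^3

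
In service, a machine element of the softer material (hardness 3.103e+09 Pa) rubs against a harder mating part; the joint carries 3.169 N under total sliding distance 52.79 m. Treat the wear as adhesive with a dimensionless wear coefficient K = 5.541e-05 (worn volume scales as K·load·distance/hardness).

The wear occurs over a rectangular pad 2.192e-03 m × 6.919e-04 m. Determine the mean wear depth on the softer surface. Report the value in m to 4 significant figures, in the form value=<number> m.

Intermediate values are displayed rounded, and the computation maintains exact precision. Rounded just once: 4 significant figures.
Convert: Contact area A = 2.192e-03 m × 6.919e-04 m = 1.517e-06 m².
Working in SI base units: W = 3.169 N, H = 3.103e+09 Pa, K = 5.541e-05.
By Archard's law, V = K·W·L/H = 5.541e-05 · 3.169 · 52.79 / 3.103e+09 = 2.987e-12 m³.
Mean depth h = V/A = 2.987e-12 / 1.517e-06 = 1.970e-06 m.

value=1.970e-06 m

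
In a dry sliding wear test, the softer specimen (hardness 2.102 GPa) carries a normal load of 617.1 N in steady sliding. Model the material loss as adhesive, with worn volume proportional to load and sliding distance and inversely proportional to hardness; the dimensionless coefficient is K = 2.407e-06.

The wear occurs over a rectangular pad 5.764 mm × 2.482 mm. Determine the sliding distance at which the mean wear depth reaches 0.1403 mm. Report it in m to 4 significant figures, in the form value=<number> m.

value=2840 m

Shown intermediates are rounded. Each operation maintains full precision, and one last rounding: 4 significant digits.
Convert: Hardness H = 2.102 GPa = 2.102e+09 Pa.
Convert: Pad sides 5.764 mm × 2.482 mm = 0.005764 m × 0.002482 m. Contact area A = 0.005764 m × 0.002482 m = 1.431e-05 m².
Convert: Depth limit h_lim = 0.1403 mm = 1.403e-04 m.
Collected in SI base units: W = 617.1 N, H = 2.102e+09 Pa, K = 2.407e-06.
Permissible volume V_lim = h_lim·A = 1.403e-04 · 1.431e-05 = 2.007e-09 m³.
Sliding life L = V_lim·H/(K·W) = 2.007e-09 · 2.102e+09 / (2.407e-06 · 617.1) = 2840 m.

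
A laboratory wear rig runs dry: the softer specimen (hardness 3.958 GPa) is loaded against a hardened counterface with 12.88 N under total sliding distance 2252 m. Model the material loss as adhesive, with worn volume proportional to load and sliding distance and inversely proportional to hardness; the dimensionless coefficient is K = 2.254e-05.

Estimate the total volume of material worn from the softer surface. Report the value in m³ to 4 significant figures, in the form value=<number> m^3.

The intermediates are shown rounded. Each operation keeps exact precision, and a single final rounding to four significant figures.
Hardness H = 3.958 GPa = 3.958e+09 Pa.
As SI base values: W = 12.88 N, H = 3.958e+09 Pa, K = 2.254e-05.
Apply Archard: V = K·W·L/H = 2.254e-05 · 12.88 · 2252 / 3.958e+09 = 1.652e-10 m³.

value=1.652e-10 m^3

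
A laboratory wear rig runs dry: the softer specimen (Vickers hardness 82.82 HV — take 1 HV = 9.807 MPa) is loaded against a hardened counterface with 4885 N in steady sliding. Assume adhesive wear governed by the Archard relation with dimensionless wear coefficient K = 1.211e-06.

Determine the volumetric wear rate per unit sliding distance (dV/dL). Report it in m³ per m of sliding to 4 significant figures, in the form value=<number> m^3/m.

value=7.283e-12 m^3/m

All arithmetic holds full precision — intermediates are printed rounded — a single final rounding, at 4 significant digits.
Hardness H = 82.82 HV × 9.807 MPa/HV = 812.2 MPa = 8.122e+08 Pa.
In SI base units, W = 4885 N, H = 8.122e+08 Pa, K = 1.211e-06.
Wear rate dV/dL = K·W/H, per unit distance: 1.211e-06 · 4885 / 8.122e+08 = 7.283e-12 m³/m.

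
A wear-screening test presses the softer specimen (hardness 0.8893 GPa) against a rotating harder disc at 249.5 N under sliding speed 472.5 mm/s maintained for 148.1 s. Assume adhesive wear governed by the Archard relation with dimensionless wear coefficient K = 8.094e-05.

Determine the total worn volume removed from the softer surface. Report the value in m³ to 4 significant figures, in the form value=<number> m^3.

value=1.589e-09 m^3

The algebra maintains full float precision, and displayed values are rounded — a single final rounding: four significant digits.
Sliding speed v = 472.5 mm/s = 0.4725 m/s. Distance covered L = v·t = 0.4725 m/s × 148.1 s = 69.98 m.
Hardness H = 0.8893 GPa = 8.893e+08 Pa.
Working in SI base units: W = 249.5 N, H = 8.893e+08 Pa, K = 8.094e-05.
The Archard volume V = K·W·L/H = 8.094e-05 · 249.5 · 69.98 / 8.893e+08 = 1.589e-09 m³.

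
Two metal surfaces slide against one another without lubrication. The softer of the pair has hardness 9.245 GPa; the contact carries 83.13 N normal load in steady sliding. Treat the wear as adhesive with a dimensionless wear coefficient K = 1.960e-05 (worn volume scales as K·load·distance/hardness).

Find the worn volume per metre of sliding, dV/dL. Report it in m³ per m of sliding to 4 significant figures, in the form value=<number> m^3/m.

value=1.762e-13 m^3/m

The intermediates are shown rounded — each operation maintains full precision — rounded once at the end: four significant figures.
Convert: Hardness H = 9.245 GPa = 9.245e+09 Pa.
Expressed in SI base units: W = 83.13 N, H = 9.245e+09 Pa, K = 1.960e-05.
The wear rate dV/dL = K·W/H (independent of L): 1.960e-05 · 83.13 / 9.245e+09 = 1.762e-13 m³/m.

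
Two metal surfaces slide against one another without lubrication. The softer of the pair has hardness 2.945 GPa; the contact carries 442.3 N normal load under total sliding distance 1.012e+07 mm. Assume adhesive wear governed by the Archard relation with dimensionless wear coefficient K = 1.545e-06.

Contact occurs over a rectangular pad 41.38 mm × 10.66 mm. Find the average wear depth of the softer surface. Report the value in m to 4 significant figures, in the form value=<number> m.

value=5.323e-06 m

Intermediates are displayed rounded, and the algebra maintains full precision — one last rounding, at 4 significant digits.
Distance L = 1.012e+07 mm = 1.012e+04 m.
Hardness H = 2.945 GPa = 2.945e+09 Pa.
Pad sides 41.38 mm × 10.66 mm = 0.04138 m × 0.01066 m. Contact area A = 0.04138 m × 0.01066 m = 4.411e-04 m².
As SI base values: W = 442.3 N, H = 2.945e+09 Pa, K = 1.545e-06.
Archard relation: V = K·W·L/H = 1.545e-06 · 442.3 · 1.012e+04 / 2.945e+09 = 2.348e-09 m³.
Mean depth h = V/A = 2.348e-09 / 4.411e-04 = 5.323e-06 m.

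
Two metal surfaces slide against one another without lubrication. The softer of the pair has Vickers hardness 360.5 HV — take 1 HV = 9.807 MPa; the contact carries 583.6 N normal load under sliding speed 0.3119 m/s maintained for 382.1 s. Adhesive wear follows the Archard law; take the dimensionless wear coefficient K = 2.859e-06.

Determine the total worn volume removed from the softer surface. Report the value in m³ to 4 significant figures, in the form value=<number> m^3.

value=5.624e-11 m^3

Every step keeps full float precision — shown intermediates are rounded. Rounded just once to four significant figures.
The distance L = v·t = 0.3119 m/s × 382.1 s = 119.2 m.
Hardness H = 360.5 HV × 9.807 MPa/HV = 3535 MPa = 3.535e+09 Pa.
Expressed in SI base units: W = 583.6 N, H = 3.535e+09 Pa, K = 2.859e-06.
Archard relation: V = K·W·L/H = 2.859e-06 · 583.6 · 119.2 / 3.535e+09 = 5.624e-11 m³.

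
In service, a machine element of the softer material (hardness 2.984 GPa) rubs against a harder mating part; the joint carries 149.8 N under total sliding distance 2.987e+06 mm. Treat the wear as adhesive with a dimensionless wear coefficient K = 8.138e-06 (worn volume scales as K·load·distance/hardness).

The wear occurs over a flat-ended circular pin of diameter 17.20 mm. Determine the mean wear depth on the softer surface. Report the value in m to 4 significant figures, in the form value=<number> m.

value=5.252e-06 m

Every step runs at full float precision — intermediates are shown rounded. Rounded once at the end: 4 significant figures.
Total distance L = 2.987e+06 mm = 2987 m.
Hardness H = 2.984 GPa = 2.984e+09 Pa.
Pin diameter d = 17.20 mm = 0.01720 m. Contact area A = π·d²/4 = π·(0.01720 m)²/4 = 2.324e-04 m².
Restated in SI base units: W = 149.8 N, H = 2.984e+09 Pa, K = 8.138e-06.
Worn volume V = K·W·L/H = 8.138e-06 · 149.8 · 2987 / 2.984e+09 = 1.220e-09 m³.
Depth of wear h = V/A = 1.220e-09 / 2.324e-04 = 5.252e-06 m.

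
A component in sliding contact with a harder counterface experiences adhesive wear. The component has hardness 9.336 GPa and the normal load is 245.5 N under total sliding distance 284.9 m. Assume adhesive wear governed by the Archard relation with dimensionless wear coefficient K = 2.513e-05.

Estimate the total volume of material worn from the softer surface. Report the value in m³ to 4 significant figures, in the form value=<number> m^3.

value=1.883e-10 m^3

The intermediates are displayed rounded, and the computation runs at full precision; one final rounding: 4 significant digits.
Convert: Hardness H = 9.336 GPa = 9.336e+09 Pa.
Expressed in SI base units: W = 245.5 N, H = 9.336e+09 Pa, K = 2.513e-05.
The Archard volume V = K·W·L/H = 2.513e-05 · 245.5 · 284.9 / 9.336e+09 = 1.883e-10 m³.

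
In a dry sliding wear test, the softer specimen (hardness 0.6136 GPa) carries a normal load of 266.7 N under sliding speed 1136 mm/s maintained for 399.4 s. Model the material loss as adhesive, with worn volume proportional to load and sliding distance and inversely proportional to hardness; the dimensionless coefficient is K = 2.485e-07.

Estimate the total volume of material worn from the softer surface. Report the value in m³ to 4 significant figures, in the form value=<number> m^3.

value=4.901e-11 m^3

The algebra carries full precision. Intermediate values are printed rounded — rounded just once, at four significant figures.
Convert: Sliding speed v = 1136 mm/s = 1.136 m/s. Path length L = v·t = 1.136 m/s × 399.4 s = 453.7 m.
Convert: Hardness H = 0.6136 GPa = 6.136e+08 Pa.
In SI base units, W = 266.7 N, H = 6.136e+08 Pa, K = 2.485e-07.
By Archard's law, V = K·W·L/H = 2.485e-07 · 266.7 · 453.7 / 6.136e+08 = 4.901e-11 m³.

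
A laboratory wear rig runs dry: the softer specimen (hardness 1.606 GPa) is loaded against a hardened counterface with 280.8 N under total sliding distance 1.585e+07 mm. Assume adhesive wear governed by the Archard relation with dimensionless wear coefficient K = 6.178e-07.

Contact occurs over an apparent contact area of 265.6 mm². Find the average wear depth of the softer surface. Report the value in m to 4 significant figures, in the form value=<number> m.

value=6.446e-06 m

Every step holds full float precision; displayed values are rounded — rounded just once: 4 significant figures.
Convert: Sliding distance L = 1.585e+07 mm = 1.585e+04 m.
Convert: Hardness H = 1.606 GPa = 1.606e+09 Pa.
Convert: Contact area A = 265.6 mm² = 2.656e-04 m².
Collected in SI base units: W = 280.8 N, H = 1.606e+09 Pa, K = 6.178e-07.
Archard relation: V = K·W·L/H = 6.178e-07 · 280.8 · 1.585e+04 / 1.606e+09 = 1.712e-09 m³.
Wear depth h = V/A = 1.712e-09 / 2.656e-04 = 6.446e-06 m.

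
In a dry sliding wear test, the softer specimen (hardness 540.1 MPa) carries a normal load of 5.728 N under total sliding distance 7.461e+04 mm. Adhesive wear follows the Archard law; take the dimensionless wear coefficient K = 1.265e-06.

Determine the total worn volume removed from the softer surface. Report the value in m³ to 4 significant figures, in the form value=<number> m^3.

Printed values are rounded, and every step maintains full precision, and one last rounding to four significant figures.
Convert: Path length L = 7.461e+04 mm = 74.61 m.
Convert: Hardness H = 540.1 MPa = 5.401e+08 Pa.
Restated in SI base units: W = 5.728 N, H = 5.401e+08 Pa, K = 1.265e-06.
Worn volume V = K·W·L/H = 1.265e-06 · 5.728 · 74.61 / 5.401e+08 = 1.001e-12 m³.

value=1.001e-12 m^3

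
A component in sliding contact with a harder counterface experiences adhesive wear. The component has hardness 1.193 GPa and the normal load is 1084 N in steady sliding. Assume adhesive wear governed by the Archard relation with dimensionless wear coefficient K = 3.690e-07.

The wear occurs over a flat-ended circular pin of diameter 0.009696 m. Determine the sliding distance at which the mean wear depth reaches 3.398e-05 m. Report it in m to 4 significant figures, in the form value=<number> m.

Intermediate values are printed rounded; the computation runs at exact precision. Rounded once at the end: four significant digits.
Hardness H = 1.193 GPa = 1.193e+09 Pa.
Contact area A = π·d²/4 = π·(0.009696 m)²/4 = 7.384e-05 m².
Expressed in SI base units: W = 1084 N, H = 1.193e+09 Pa, K = 3.690e-07.
Limit volume V_lim = h_lim·A = 3.398e-05 · 7.384e-05 = 2.509e-09 m³.
Sliding life L = V_lim·H/(K·W) = 2.509e-09 · 1.193e+09 / (3.690e-07 · 1084) = 7483 m.

value=7483 m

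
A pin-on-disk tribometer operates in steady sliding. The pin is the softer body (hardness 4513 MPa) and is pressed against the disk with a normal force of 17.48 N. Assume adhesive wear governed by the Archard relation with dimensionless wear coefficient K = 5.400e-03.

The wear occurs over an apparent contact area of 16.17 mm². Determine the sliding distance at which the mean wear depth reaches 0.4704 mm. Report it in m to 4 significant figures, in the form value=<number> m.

Each operation holds full float precision — the intermediates are printed rounded, and a single final rounding to 4 significant figures.
Convert: Hardness H = 4513 MPa = 4.513e+09 Pa.
Convert: Contact area A = 16.17 mm² = 1.617e-05 m².
Convert: Depth limit h_lim = 0.4704 mm = 4.704e-04 m.
Expressed in SI base units: W = 17.48 N, H = 4.513e+09 Pa, K = 5.400e-03.
Allowed volume V_lim = h_lim·A = 4.704e-04 · 1.617e-05 = 7.606e-09 m³.
Life L = V_lim·H/(K·W) = 7.606e-09 · 4.513e+09 / (5.400e-03 · 17.48) = 363.7 m.

value=363.7 m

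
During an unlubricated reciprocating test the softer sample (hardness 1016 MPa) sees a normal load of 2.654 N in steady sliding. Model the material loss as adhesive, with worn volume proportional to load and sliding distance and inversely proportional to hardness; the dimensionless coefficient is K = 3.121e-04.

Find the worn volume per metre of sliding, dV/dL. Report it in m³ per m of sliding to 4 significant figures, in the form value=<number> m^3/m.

value=8.153e-13 m^3/m

The computation keeps full precision, and intermediate values appear rounded — one last rounding: 4 significant digits.
Convert: Hardness H = 1016 MPa = 1.016e+09 Pa.
Collected in SI base units: W = 2.654 N, H = 1.016e+09 Pa, K = 3.121e-04.
The wear rate dV/dL = K·W/H (independent of L): 3.121e-04 · 2.654 / 1.016e+09 = 8.153e-13 m³/m.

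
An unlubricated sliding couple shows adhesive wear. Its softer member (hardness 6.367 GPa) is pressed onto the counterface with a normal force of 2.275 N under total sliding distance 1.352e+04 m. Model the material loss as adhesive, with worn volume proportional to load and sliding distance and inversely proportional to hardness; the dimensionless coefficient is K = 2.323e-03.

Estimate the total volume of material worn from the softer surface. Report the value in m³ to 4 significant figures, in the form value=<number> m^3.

Each operation maintains full precision — displayed values are rounded. Rounded once at the end: four significant digits.
Hardness H = 6.367 GPa = 6.367e+09 Pa.
Expressed in SI base units: W = 2.275 N, H = 6.367e+09 Pa, K = 2.323e-03.
Apply Archard: V = K·W·L/H = 2.323e-03 · 2.275 · 1.352e+04 / 6.367e+09 = 1.122e-08 m³.

value=1.122e-08 m^3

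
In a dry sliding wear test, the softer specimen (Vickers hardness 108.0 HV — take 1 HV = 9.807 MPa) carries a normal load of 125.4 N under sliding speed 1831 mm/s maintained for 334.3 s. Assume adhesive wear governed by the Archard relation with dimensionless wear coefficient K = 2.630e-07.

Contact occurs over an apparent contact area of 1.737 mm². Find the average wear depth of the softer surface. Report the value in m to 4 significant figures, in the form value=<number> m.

Intermediates appear rounded, and the algebra runs at full float precision, and one final rounding to four significant figures.
Convert: Sliding speed v = 1831 mm/s = 1.831 m/s. Total distance L = v·t = 1.831 m/s × 334.3 s = 612.1 m.
Convert: Hardness H = 108.0 HV × 9.807 MPa/HV = 1059 MPa = 1.059e+09 Pa.
Convert: Contact area A = 1.737 mm² = 1.737e-06 m².
Expressed in SI base units: W = 125.4 N, H = 1.059e+09 Pa, K = 2.630e-07.
Archard relation: V = K·W·L/H = 2.630e-07 · 125.4 · 612.1 / 1.059e+09 = 1.906e-11 m³.
Mean wear depth h = V/A = 1.906e-11 / 1.737e-06 = 1.097e-05 m.

value=1.097e-05 m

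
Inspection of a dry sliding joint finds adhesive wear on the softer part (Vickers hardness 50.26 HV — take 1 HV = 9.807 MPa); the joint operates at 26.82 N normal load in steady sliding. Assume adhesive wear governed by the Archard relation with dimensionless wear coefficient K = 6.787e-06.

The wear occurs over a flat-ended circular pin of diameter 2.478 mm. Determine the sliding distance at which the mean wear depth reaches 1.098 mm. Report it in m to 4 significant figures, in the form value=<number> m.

value=1.434e+04 m

Every step carries exact precision, and displayed values are rounded. Rounded once at the end, at 4 significant digits.
Convert: Hardness H = 50.26 HV × 9.807 MPa/HV = 492.9 MPa = 4.929e+08 Pa.
Convert: Pin diameter d = 2.478 mm = 0.002478 m. Contact area A = π·d²/4 = π·(0.002478 m)²/4 = 4.823e-06 m².
Convert: Depth limit h_lim = 1.098 mm = 0.001098 m.
Collected in SI base units: W = 26.82 N, H = 4.929e+08 Pa, K = 6.787e-06.
Wearable volume V_lim = h_lim·A = 0.001098 · 4.823e-06 = 5.295e-09 m³.
Sliding life L = V_lim·H/(K·W) = 5.295e-09 · 4.929e+08 / (6.787e-06 · 26.82) = 1.434e+04 m.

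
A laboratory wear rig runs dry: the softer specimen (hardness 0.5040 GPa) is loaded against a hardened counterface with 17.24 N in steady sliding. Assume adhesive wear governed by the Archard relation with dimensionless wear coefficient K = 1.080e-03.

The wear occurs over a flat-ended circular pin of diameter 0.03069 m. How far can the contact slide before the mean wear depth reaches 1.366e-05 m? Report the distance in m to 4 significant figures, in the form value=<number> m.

value=273.5 m

Intermediates appear rounded — all arithmetic runs at full precision. Rounded once at the end: 4 significant digits.
Hardness H = 0.5040 GPa = 5.040e+08 Pa.
Contact area A = π·d²/4 = π·(0.03069 m)²/4 = 7.397e-04 m².
Restated in SI base units: W = 17.24 N, H = 5.040e+08 Pa, K = 1.080e-03.
Permissible volume V_lim = h_lim·A = 1.366e-05 · 7.397e-04 = 1.010e-08 m³.
Inverting, life L = V_lim·H/(K·W) = 1.010e-08 · 5.040e+08 / (1.080e-03 · 17.24) = 273.5 m.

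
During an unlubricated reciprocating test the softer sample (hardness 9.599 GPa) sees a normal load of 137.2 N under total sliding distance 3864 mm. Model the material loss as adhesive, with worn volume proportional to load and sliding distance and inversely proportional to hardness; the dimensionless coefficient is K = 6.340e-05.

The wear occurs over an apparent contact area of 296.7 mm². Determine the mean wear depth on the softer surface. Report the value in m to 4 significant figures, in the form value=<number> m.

The computation keeps exact precision — intermediates appear rounded. Rounded once at the end: four significant figures.
Distance covered L = 3864 mm = 3.864 m.
Hardness H = 9.599 GPa = 9.599e+09 Pa.
Contact area A = 296.7 mm² = 2.967e-04 m².
SI base units throughout: W = 137.2 N, H = 9.599e+09 Pa, K = 6.340e-05.
Volume removed: V = K·W·L/H = 6.340e-05 · 137.2 · 3.864 / 9.599e+09 = 3.502e-12 m³.
Depth of wear h = V/A = 3.502e-12 / 2.967e-04 = 1.180e-08 m.

value=1.180e-08 m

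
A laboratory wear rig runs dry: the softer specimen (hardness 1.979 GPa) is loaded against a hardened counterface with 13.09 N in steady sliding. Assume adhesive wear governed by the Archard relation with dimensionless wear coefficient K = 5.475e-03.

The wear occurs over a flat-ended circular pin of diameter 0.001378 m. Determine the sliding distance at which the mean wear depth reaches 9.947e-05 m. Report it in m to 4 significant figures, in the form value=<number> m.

value=4.096 m

The computation holds full precision; the intermediates are displayed rounded, and rounded once at the end, at 4 significant digits.
Convert: Hardness H = 1.979 GPa = 1.979e+09 Pa.
Convert: Contact area A = π·d²/4 = π·(0.001378 m)²/4 = 1.491e-06 m².
SI base units throughout: W = 13.09 N, H = 1.979e+09 Pa, K = 5.475e-03.
At the depth limit, V_lim = h_lim·A = 9.947e-05 · 1.491e-06 = 1.483e-10 m³.
Life L = V_lim·H/(K·W) = 1.483e-10 · 1.979e+09 / (5.475e-03 · 13.09) = 4.096 m.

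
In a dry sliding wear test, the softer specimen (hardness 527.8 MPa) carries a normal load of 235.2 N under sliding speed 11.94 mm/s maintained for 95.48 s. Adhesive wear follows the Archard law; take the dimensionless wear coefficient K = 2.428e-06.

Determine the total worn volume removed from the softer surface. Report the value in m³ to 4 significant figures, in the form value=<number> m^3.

Shown intermediates are rounded. The computation maintains full precision, and rounded just once, at 4 significant figures.
Sliding speed v = 11.94 mm/s = 0.01194 m/s. The distance L = v·t = 0.01194 m/s × 95.48 s = 1.140 m.
Hardness H = 527.8 MPa = 5.278e+08 Pa.
Restated in SI base units: W = 235.2 N, H = 5.278e+08 Pa, K = 2.428e-06.
The Archard volume V = K·W·L/H = 2.428e-06 · 235.2 · 1.140 / 5.278e+08 = 1.233e-12 m³.

value=1.233e-12 m^3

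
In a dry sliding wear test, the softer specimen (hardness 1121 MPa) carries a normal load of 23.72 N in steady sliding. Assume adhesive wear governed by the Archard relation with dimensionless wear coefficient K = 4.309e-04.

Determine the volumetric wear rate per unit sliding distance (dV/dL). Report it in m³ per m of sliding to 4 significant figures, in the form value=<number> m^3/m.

Intermediates are printed rounded, and all arithmetic carries full precision, and a lone final rounding: 4 significant digits.
Convert: Hardness H = 1121 MPa = 1.121e+09 Pa.
Restated in SI base units: W = 23.72 N, H = 1.121e+09 Pa, K = 4.309e-04.
Wear rate dV/dL = K·W/H (independent of L): 4.309e-04 · 23.72 / 1.121e+09 = 9.118e-12 m³/m.

value=9.118e-12 m^3/m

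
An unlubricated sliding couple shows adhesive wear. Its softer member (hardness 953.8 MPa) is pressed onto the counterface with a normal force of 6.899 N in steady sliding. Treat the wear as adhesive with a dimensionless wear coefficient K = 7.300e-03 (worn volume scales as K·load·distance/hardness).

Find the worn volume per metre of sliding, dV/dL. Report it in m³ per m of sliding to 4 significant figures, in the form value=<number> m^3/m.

All arithmetic carries full float precision; the intermediates are displayed rounded, and rounded once at the end, at four significant digits.
Convert: Hardness H = 953.8 MPa = 9.538e+08 Pa.
Working in SI base units: W = 6.899 N, H = 9.538e+08 Pa, K = 7.300e-03.
Rate of wear dV/dL = K·W/H — distance-free: 7.300e-03 · 6.899 / 9.538e+08 = 5.280e-11 m³/m.

value=5.280e-11 m^3/m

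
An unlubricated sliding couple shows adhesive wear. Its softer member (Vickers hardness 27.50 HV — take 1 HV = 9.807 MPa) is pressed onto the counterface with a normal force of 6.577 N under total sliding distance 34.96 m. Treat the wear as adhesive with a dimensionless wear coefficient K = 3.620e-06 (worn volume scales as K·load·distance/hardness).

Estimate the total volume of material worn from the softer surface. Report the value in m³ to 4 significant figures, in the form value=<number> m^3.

value=3.086e-12 m^3

All working math holds exact precision; intermediates are displayed rounded. Rounded just once, at 4 significant digits.
Hardness H = 27.50 HV × 9.807 MPa/HV = 269.7 MPa = 2.697e+08 Pa.
As SI base values: W = 6.577 N, H = 2.697e+08 Pa, K = 3.620e-06.
Worn volume V = K·W·L/H = 3.620e-06 · 6.577 · 34.96 / 2.697e+08 = 3.086e-12 m³.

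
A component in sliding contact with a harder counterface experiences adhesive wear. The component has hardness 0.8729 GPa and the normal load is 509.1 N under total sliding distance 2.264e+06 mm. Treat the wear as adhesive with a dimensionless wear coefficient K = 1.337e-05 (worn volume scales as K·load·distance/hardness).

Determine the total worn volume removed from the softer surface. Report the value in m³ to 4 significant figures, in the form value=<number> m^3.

Intermediates are shown rounded — all working math keeps full float precision, and rounded once at the end, at 4 significant digits.
Convert: Distance L = 2.264e+06 mm = 2264 m.
Convert: Hardness H = 0.8729 GPa = 8.729e+08 Pa.
Working in SI base units: W = 509.1 N, H = 8.729e+08 Pa, K = 1.337e-05.
Wear volume V = K·W·L/H = 1.337e-05 · 509.1 · 2264 / 8.729e+08 = 1.765e-08 m³.

value=1.765e-08 m^3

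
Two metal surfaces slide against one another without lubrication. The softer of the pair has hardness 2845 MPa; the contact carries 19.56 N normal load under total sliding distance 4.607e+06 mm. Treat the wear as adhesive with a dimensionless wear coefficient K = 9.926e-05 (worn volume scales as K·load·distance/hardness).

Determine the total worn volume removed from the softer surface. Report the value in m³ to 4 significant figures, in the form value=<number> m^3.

value=3.144e-09 m^3

All arithmetic keeps exact precision, and quoted intermediates are rounded. Rounded once at the end, at four significant figures.
Convert: Path length L = 4.607e+06 mm = 4607 m.
Convert: Hardness H = 2845 MPa = 2.845e+09 Pa.
Expressed in SI base units: W = 19.56 N, H = 2.845e+09 Pa, K = 9.926e-05.
Volume removed: V = K·W·L/H = 9.926e-05 · 19.56 · 4607 / 2.845e+09 = 3.144e-09 m³.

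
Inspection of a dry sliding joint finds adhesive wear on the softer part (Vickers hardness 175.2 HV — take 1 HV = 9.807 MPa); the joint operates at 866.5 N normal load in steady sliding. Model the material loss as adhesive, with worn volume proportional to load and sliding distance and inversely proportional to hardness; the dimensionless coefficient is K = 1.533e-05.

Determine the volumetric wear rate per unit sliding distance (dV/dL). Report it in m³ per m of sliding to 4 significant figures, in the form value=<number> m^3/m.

The intermediates are printed rounded, and all arithmetic holds exact precision; rounded just once: 4 significant digits.
Convert: Hardness H = 175.2 HV × 9.807 MPa/HV = 1718 MPa = 1.718e+09 Pa.
SI base units throughout: W = 866.5 N, H = 1.718e+09 Pa, K = 1.533e-05.
Volumetric rate dV/dL = K·W/H, so: 1.533e-05 · 866.5 / 1.718e+09 = 7.731e-12 m³/m.

value=7.731e-12 m^3/m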